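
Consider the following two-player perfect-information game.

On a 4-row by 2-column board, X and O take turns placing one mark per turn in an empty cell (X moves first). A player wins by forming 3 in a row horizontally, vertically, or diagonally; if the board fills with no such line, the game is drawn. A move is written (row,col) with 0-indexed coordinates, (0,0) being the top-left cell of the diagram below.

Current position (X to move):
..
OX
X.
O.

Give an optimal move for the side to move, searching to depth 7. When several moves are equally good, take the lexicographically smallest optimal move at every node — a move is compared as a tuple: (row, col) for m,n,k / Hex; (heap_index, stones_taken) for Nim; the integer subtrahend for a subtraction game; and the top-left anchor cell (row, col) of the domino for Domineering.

ply 1, X at ../OX/X./O. | (0,0)=+0→X./OX/X./O.; (0,1)=+0→.X/OX/X./O.; (2,1)=+1→../OX/XX/O.*; (3,1)=+0→../OX/X./OX
ply 2, O at ../OX/XX/O. | (0,0)=-1→O./OX/XX/O.*; (0,1)=-1→.O/OX/XX/O.; (3,1)=-1→../OX/XX/OO
ply 3, X at O./OX/XX/O. | (0,1)=+1→OX/OX/XX/O.*; (3,1)=+1→O./OX/XX/OX
ply 4: OX/OX/XX/O. is terminal -1 (O); from ../OX/X./O. depth 7

X's best at [../OX/X./O.]: (2,1)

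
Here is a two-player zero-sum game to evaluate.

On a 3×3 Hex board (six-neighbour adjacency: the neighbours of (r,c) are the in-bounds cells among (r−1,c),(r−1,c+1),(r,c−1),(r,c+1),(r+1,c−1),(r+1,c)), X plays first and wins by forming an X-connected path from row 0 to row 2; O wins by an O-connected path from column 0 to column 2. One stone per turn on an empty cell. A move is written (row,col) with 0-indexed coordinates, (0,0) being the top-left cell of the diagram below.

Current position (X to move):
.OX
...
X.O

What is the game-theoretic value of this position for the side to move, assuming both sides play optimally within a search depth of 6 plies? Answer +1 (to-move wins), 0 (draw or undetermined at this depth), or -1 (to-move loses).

p1 X@[.OX/.../X.O]: (0,0)[XOX/.../X.O]+1* (1,0)[.OX/X../X.O]+1 (1,1)[.OX/.X./X.O]+1 (1,2)[.OX/..X/X.O]+1 (2,1)[.OX/.../XXO]+1
p2 O@[XOX/.../X.O]: (1,0)[XOX/O../X.O]-1* (1,1)[XOX/.O./X.O]-1 (1,2)[XOX/..O/X.O]-1 (2,1)[XOX/.../XOO]-1
p3 X@[XOX/O../X.O]: (1,1)[XOX/OX./X.O]+1* (1,2)[XOX/O.X/X.O]+1 (2,1)[XOX/O../XXO]+1
p4 O@[XOX/OX./X.O] terminal -1; root [.OX/.../X.O] d6

value(.OX/.../X.O, X) = +1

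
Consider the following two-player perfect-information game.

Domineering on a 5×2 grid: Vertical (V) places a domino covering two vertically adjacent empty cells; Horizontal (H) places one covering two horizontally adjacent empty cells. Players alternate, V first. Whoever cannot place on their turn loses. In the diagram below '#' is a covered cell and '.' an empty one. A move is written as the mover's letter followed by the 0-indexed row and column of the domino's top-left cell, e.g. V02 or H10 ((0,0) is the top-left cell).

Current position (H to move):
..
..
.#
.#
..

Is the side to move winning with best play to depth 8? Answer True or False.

ply 1, H at ../../.#/.#/.. | H00=+1→##/../.#/.#/..*; H10=+1→../##/.#/.#/..; H40=-1→../../.#/.#/##
ply 2, V at ##/../.#/.#/.. | V10=-1→##/#./##/.#/..*; V20=-1→##/../##/##/..; V30=-1→##/../.#/##/#.
ply 3, H at ##/#./##/.#/.. | H40=+1→##/#./##/.#/##*
ply 4: ##/#./##/.#/## is terminal -1 (V); from ../../.#/.#/.. depth 8

H winning at [../../.#/.#/..]: True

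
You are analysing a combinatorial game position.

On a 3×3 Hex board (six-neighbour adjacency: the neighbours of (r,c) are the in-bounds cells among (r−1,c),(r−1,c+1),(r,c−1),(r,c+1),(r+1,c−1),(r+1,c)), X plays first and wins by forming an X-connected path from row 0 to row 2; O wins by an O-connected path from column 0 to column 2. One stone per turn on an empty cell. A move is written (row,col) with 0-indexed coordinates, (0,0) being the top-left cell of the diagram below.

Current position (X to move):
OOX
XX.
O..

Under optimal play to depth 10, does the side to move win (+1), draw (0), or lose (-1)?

value(OOX/XX./O.., X) = +1

[OOX/XX./O..] X move#1: (1,2):+1/OOX/XXX/O..*, (2,1):+1/OOX/XX./OX., (2,2):+1/OOX/XX./O.X
[OOX/XXX/O..] O move#2: (2,1):-1/OOX/XXX/OO.*, (2,2):-1/OOX/XXX/O.O
[OOX/XXX/OO.] X move#3: (2,2):+1/OOX/XXX/OOX*
[OOX/XXX/OOX] end (terminal -1, O#4); searched OOX/XX./O.. to 10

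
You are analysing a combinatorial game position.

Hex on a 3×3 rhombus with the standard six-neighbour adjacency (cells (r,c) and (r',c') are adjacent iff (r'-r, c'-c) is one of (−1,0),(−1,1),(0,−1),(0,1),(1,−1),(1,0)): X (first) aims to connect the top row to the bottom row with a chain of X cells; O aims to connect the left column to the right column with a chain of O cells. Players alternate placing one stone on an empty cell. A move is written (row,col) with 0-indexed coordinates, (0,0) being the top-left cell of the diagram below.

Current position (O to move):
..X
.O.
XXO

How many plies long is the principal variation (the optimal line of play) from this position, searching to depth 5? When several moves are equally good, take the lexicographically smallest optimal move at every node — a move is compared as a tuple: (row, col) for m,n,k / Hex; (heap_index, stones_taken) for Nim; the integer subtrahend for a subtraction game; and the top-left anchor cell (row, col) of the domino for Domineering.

p1 O@[..X/.O./XXO]: (0,0)[O.X/.O./XXO]-1* (0,1)[.OX/.O./XXO]-1 (1,0)[..X/OO./XXO]-1 (1,2)[..X/.OO/XXO]-1
p2 X@[O.X/.O./XXO]: (0,1)[OXX/.O./XXO]+1* (1,0)[O.X/XO./XXO]+1 (1,2)[O.X/.OX/XXO]+1
p3 O@[OXX/.O./XXO]: (1,0)[OXX/OO./XXO]-1* (1,2)[OXX/.OO/XXO]-1
p4 X@[OXX/OO./XXO]: (1,2)[OXX/OOX/XXO]+1*
p5 O@[OXX/OOX/XXO] terminal -1; root [..X/.O./XXO] d5

PV length from [..X/.O./XXO]: 4 plies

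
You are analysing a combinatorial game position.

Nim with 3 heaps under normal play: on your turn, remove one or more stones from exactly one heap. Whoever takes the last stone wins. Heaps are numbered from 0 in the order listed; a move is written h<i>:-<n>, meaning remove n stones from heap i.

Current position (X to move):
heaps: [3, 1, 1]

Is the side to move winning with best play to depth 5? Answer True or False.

X winning at [(3,1,1)]: True

[(3,1,1)] X move#1: h0:-1:-1/(2,1,1), h0:-2:-1/(1,1,1), h0:-3:+1/(0,1,1)*, h1:-1:-1/(3,0,1), h2:-1:-1/(3,1,0)
[(0,1,1)] O move#2: h1:-1:-1/(0,0,1)*, h2:-1:-1/(0,1,0)
[(0,0,1)] X move#3: h2:-1:+1/(0,0,0)*
[(0,0,0)] end (terminal -1, O#4); searched (3,1,1) to 5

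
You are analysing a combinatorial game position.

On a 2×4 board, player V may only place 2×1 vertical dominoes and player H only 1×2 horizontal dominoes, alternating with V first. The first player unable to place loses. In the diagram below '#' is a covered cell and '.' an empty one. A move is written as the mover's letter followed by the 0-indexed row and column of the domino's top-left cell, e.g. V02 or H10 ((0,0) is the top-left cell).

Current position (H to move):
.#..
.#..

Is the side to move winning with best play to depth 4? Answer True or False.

H winning at [.#../.#..]: True

[.#../.#..] H move#1: H02:+1/.###/.#..*, H12:+1/.#../.###
[.###/.#..] V move#2: V00:-1/####/##..*
[####/##..] H move#3: H12:+1/####/####*
[####/####] end (terminal -1, V#4); searched .#../.#.. to 4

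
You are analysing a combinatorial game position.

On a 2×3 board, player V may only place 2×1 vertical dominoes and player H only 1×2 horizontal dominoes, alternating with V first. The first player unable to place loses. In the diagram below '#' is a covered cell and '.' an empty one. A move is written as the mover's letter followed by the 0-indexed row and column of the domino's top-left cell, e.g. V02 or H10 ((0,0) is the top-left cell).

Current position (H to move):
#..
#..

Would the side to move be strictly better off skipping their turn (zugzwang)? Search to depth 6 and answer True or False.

zugzwang(#../#.., H) = False

[#../#..] H move#1: H01:+1/###/#..*, H11:+1/#../###
[###/#..] end (terminal -1, V#2); searched #../#.. to 6
suppose H passes — search the same position with V to move:
pass> [#../#..] V move#1: V01:+1/##./##.*, V02:+1/#.#/#.#
pass> [##./##.] end (terminal -1, H#2); searched #../#.. to 6
for H: play +1, pass -1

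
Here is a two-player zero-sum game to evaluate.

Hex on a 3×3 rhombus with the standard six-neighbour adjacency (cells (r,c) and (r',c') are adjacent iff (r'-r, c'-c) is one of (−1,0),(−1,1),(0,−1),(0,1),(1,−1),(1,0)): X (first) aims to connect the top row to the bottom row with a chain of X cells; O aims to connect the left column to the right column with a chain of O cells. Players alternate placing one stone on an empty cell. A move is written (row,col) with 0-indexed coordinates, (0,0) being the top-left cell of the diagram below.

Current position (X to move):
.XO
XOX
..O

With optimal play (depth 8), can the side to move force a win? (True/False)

ply 1, X at .XO/XOX/..O | (0,0)=-1→XXO/XOX/..O; (2,0)=+1→.XO/XOX/X.O*; (2,1)=-1→.XO/XOX/.XO
ply 2: .XO/XOX/X.O is terminal -1 (O); from .XO/XOX/..O depth 8

X winning at [.XO/XOX/..O]: True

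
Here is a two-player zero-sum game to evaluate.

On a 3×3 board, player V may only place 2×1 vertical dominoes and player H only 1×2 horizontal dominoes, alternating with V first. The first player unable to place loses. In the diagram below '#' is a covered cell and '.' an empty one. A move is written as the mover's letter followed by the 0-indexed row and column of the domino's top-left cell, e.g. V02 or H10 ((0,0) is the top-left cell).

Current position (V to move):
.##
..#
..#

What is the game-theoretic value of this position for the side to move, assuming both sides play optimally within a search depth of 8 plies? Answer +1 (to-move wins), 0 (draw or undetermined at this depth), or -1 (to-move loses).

value(.##/..#/..#, V) = +1

p1 V@[.##/..#/..#]: V00[###/#.#/..#]-1 V10[.##/#.#/#.#]+1* V11[.##/.##/.##]+1
p2 H@[.##/#.#/#.#] terminal -1; root [.##/..#/..#] d8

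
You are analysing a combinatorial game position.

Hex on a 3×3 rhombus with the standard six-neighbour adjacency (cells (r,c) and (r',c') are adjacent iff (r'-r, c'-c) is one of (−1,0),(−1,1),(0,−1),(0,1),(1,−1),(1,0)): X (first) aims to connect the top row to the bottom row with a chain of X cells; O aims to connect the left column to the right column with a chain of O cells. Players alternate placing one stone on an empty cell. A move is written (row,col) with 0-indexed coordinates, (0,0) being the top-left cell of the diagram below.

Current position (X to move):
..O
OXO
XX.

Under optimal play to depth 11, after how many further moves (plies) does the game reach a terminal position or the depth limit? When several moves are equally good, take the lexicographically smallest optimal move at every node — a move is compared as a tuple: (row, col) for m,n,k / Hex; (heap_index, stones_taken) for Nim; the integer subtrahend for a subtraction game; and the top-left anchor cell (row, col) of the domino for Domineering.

PV length from [..O/OXO/XX.]: 1 ply

ply 1, X at ..O/OXO/XX. | (0,0)=-1→X.O/OXO/XX.; (0,1)=+1→.XO/OXO/XX.*; (2,2)=-1→..O/OXO/XXX
ply 2: .XO/OXO/XX. is terminal -1 (O); from ..O/OXO/XX. depth 11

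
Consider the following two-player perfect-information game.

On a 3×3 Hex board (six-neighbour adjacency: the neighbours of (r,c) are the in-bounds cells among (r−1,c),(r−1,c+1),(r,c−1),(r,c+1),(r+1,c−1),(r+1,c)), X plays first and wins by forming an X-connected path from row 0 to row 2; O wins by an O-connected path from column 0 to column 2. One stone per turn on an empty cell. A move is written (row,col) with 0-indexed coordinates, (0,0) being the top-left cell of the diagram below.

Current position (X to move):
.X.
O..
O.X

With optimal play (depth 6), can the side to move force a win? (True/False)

ply 1, X at .X./O../O.X | (0,0)=-1→XX./O../O.X; (0,2)=-1→.XX/O../O.X; (1,1)=+1→.X./OX./O.X*; (1,2)=+1→.X./O.X/O.X; (2,1)=-1→.X./O../OXX
ply 2, O at .X./OX./O.X | (0,0)=-1→OX./OX./O.X*; (0,2)=-1→.XO/OX./O.X; (1,2)=-1→.X./OXO/O.X; (2,1)=-1→.X./OX./OOX
ply 3, X at OX./OX./O.X | (0,2)=+1→OXX/OX./O.X*; (1,2)=+1→OX./OXX/O.X; (2,1)=+1→OX./OX./OXX
ply 4, O at OXX/OX./O.X | (1,2)=-1→OXX/OXO/O.X*; (2,1)=-1→OXX/OX./OOX
ply 5, X at OXX/OXO/O.X | (2,1)=+1→OXX/OXO/OXX*
ply 6: OXX/OXO/OXX is terminal -1 (O); from .X./O../O.X depth 6

X winning at [.X./O../O.X]: True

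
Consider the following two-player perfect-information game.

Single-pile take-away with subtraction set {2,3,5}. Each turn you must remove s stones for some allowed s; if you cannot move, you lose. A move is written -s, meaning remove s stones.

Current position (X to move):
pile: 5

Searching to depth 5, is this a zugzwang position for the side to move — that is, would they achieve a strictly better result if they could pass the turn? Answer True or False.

zugzwang(5, X) = False

[5] X move#1: -2:-1/3, -3:-1/2, -5:+1/0*
[0] end (terminal -1, O#2); searched 5 to 5
pass branch (O moves first from the same position):
  | [5] O move#1: -2:-1/3, -3:-1/2, -5:+1/0*
  | [0] end (terminal -1, X#2); searched 5 to 5
X moving scores +1; X passing scores -1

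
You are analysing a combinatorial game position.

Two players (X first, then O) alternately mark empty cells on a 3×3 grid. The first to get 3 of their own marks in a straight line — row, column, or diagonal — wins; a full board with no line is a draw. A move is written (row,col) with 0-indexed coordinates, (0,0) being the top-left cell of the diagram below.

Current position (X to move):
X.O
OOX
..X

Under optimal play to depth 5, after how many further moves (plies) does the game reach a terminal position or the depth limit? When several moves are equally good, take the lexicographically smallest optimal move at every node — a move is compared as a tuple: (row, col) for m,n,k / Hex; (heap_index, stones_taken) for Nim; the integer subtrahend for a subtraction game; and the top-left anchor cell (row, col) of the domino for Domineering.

[X.O/OOX/..X] X move#1: (0,1):-1/XXO/OOX/..X, (2,0):+0/X.O/OOX/X.X*, (2,1):-1/X.O/OOX/.XX
[X.O/OOX/X.X] O move#2: (0,1):-1/XOO/OOX/X.X, (2,1):+0/X.O/OOX/XOX*
[X.O/OOX/XOX] X move#3: (0,1):+0/XXO/OOX/XOX*
[XXO/OOX/XOX] end (terminal +0, O#4); searched X.O/OOX/..X to 5

PV length from [X.O/OOX/..X]: 3 plies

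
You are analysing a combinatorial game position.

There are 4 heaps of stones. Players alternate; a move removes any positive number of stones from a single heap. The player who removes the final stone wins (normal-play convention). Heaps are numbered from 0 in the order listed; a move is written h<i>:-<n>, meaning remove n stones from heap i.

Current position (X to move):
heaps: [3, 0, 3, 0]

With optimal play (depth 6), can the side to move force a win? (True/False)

ply 1, X at (3,0,3,0) | h0:-1=-1→(2,0,3,0)*; h0:-2=-1→(1,0,3,0); h0:-3=-1→(0,0,3,0); h2:-1=-1→(3,0,2,0); h2:-2=-1→(3,0,1,0); h2:-3=-1→(3,0,0,0)
ply 2, O at (2,0,3,0) | h0:-1=-1→(1,0,3,0); h0:-2=-1→(0,0,3,0); h2:-1=+1→(2,0,2,0)*; h2:-2=-1→(2,0,1,0); h2:-3=-1→(2,0,0,0)
ply 3, X at (2,0,2,0) | h0:-1=-1→(1,0,2,0)*; h0:-2=-1→(0,0,2,0); h2:-1=-1→(2,0,1,0); h2:-2=-1→(2,0,0,0)
ply 4, O at (1,0,2,0) | h0:-1=-1→(0,0,2,0); h2:-1=+1→(1,0,1,0)*; h2:-2=-1→(1,0,0,0)
ply 5, X at (1,0,1,0) | h0:-1=-1→(0,0,1,0)*; h2:-1=-1→(1,0,0,0)
ply 6, O at (0,0,1,0) | h2:-1=+1→(0,0,0,0)*
ply 7: (0,0,0,0) is terminal -1 (X); from (3,0,3,0) depth 6

X winning at [(3,0,3,0)]: False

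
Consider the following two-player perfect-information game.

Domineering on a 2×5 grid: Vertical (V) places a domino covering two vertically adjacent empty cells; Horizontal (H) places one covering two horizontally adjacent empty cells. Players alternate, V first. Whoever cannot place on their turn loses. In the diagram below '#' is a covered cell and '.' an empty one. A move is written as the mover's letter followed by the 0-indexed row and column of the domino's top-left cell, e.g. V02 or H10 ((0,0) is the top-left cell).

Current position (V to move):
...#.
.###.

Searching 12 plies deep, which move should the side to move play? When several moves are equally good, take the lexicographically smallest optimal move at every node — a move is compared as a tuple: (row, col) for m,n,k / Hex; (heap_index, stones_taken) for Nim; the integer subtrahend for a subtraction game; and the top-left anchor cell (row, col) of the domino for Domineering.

p1 V@[...#./.###.]: V00[#..#./####.]+1* V04[...##/.####]-1
p2 H@[#..#./####.]: H01[####./####.]-1*
p3 V@[####./####.]: V04[#####/#####]+1*
p4 H@[#####/#####] terminal -1; root [...#./.###.] d12

V's best at [...#./.###.]: V00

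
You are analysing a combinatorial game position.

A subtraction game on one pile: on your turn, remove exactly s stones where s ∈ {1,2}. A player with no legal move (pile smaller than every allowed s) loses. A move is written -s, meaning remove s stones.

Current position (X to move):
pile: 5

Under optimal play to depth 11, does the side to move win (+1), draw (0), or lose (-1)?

p1 X@[5]: -1[4]-1 -2[3]+1*
p2 O@[3]: -1[2]-1* -2[1]-1
p3 X@[2]: -1[1]-1 -2[0]+1*
p4 O@[0] terminal -1; root [5] d11

value(5, X) = +1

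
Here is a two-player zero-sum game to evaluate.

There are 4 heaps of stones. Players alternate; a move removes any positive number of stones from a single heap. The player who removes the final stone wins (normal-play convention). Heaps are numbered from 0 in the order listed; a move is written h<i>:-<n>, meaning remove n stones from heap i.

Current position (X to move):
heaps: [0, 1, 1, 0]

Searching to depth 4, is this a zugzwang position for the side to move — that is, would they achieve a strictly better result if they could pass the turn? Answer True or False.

p1 X@[(0,1,1,0)]: h1:-1[(0,0,1,0)]-1* h2:-1[(0,1,0,0)]-1
p2 O@[(0,0,1,0)]: h2:-1[(0,0,0,0)]+1*
p3 X@[(0,0,0,0)] terminal -1; root [(0,1,1,0)] d4
if X skipped the turn, O would face:
~ p1 O@[(0,1,1,0)]: h1:-1[(0,0,1,0)]-1* h2:-1[(0,1,0,0)]-1
~ p2 X@[(0,0,1,0)]: h2:-1[(0,0,0,0)]+1*
~ p3 O@[(0,0,0,0)] terminal -1; root [(0,1,1,0)] d4
compare (X): move=-1 vs pass=+1

zugzwang((0,1,1,0), X) = True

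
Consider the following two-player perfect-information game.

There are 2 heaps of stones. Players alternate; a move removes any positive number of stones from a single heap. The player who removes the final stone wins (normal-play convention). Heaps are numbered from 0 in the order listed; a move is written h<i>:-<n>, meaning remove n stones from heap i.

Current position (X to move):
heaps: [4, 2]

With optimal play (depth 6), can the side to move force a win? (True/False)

ply 1, X at (4,2) | h0:-1=-1→(3,2); h0:-2=+1→(2,2)*; h0:-3=-1→(1,2); h0:-4=-1→(0,2); h1:-1=-1→(4,1); h1:-2=-1→(4,0)
ply 2, O at (2,2) | h0:-1=-1→(1,2)*; h0:-2=-1→(0,2); h1:-1=-1→(2,1); h1:-2=-1→(2,0)
ply 3, X at (1,2) | h0:-1=-1→(0,2); h1:-1=+1→(1,1)*; h1:-2=-1→(1,0)
ply 4, O at (1,1) | h0:-1=-1→(0,1)*; h1:-1=-1→(1,0)
ply 5, X at (0,1) | h1:-1=+1→(0,0)*
ply 6: (0,0) is terminal -1 (O); from (4,2) depth 6

X winning at [(4,2)]: True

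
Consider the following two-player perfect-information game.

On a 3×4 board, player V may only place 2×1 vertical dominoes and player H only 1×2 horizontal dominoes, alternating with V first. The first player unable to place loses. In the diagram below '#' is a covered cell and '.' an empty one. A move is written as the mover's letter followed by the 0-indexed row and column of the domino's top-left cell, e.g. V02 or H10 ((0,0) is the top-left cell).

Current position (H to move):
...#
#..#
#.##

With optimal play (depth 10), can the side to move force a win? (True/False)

H winning at [...#/#..#/#.##]: True

p1 H@[...#/#..#/#.##]: H00[##.#/#..#/#.##]-1 H01[.###/#..#/#.##]-1 H11[...#/####/#.##]+1*
p2 V@[...#/####/#.##] terminal -1; root [...#/#..#/#.##] d10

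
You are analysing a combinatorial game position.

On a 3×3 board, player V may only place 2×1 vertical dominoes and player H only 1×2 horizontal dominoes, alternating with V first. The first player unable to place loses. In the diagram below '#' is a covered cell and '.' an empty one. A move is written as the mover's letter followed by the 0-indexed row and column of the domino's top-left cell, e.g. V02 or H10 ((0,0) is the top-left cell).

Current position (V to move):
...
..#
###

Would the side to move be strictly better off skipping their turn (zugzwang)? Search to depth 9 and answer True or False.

zugzwang(.../..#/###, V) = False

[.../..#/###] V move#1: V00:-1/#../#.#/###, V01:+1/.#./.##/###*
[.#./.##/###] end (terminal -1, H#2); searched .../..#/### to 9
pass branch (H moves first from the same position):
  | [.../..#/###] H move#1: H00:+1/##./..#/###*, H01:-1/.##/..#/###, H10:+1/.../###/###
  | [##./..#/###] end (terminal -1, V#2); searched .../..#/### to 9
V moving scores +1; V passing scores -1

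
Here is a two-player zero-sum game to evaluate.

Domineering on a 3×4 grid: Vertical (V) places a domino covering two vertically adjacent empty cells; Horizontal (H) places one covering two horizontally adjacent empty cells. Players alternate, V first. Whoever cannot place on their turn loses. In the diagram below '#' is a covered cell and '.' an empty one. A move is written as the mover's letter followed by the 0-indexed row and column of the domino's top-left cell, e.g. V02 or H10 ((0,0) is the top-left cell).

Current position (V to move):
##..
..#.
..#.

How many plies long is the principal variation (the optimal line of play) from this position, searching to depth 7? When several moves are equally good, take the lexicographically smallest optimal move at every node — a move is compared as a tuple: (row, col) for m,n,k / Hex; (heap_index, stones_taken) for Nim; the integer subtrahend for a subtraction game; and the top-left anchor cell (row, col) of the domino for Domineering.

PV length from [##../..#./..#.]: 3 plies

ply 1, V at ##../..#./..#. | V03=-1→##.#/..##/..#.; V10=+1→##../#.#./#.#.*; V11=+1→##../.##./.##.; V13=-1→##../..##/..##
ply 2, H at ##../#.#./#.#. | H02=-1→####/#.#./#.#.*
ply 3, V at ####/#.#./#.#. | V11=+1→####/###./###.*; V13=+1→####/#.##/#.##
ply 4: ####/###./###. is terminal -1 (H); from ##../..#./..#. depth 7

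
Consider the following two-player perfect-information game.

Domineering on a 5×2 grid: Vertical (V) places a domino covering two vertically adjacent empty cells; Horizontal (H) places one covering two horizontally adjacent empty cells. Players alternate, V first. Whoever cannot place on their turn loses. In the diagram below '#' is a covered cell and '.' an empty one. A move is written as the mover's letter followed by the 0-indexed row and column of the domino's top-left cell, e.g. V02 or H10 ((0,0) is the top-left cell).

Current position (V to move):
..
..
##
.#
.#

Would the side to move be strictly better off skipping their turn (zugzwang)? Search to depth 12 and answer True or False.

zugzwang(../../##/.#/.#, V) = False

[../../##/.#/.#] V move#1: V00:+1/#./#./##/.#/.#*, V01:+1/.#/.#/##/.#/.#, V30:-1/../../##/##/##
[#./#./##/.#/.#] end (terminal -1, H#2); searched ../../##/.#/.# to 12
if V skipped the turn, H would face:
~ [../../##/.#/.#] H move#1: H00:+1/##/../##/.#/.#*, H10:+1/../##/##/.#/.#
~ [##/../##/.#/.#] V move#2: V30:-1/##/../##/##/##*
~ [##/../##/##/##] H move#3: H10:+1/##/##/##/##/##*
~ [##/##/##/##/##] end (terminal -1, V#4); searched ../../##/.#/.# to 12
compare (V): move=+1 vs pass=-1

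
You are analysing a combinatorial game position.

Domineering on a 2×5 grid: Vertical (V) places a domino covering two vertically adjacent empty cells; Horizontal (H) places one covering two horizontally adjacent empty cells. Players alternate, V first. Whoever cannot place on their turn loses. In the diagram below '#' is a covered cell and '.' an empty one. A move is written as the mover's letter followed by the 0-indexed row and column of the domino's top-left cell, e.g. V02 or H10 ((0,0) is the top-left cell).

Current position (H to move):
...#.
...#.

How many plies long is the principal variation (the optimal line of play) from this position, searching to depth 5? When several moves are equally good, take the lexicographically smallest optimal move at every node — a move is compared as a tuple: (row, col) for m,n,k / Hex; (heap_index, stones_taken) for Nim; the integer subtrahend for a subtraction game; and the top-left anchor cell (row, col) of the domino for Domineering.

ply 1, H at ...#./...#. | H00=-1→##.#./...#.*; H01=-1→.###./...#.; H10=-1→...#./##.#.; H11=-1→...#./.###.
ply 2, V at ##.#./...#. | V02=+1→####./..##.*; V04=-1→##.##/...##
ply 3, H at ####./..##. | H10=-1→####./####.*
ply 4, V at ####./####. | V04=+1→#####/#####*
ply 5: #####/##### is terminal -1 (H); from ...#./...#. depth 5

PV length from [...#./...#.]: 4 plies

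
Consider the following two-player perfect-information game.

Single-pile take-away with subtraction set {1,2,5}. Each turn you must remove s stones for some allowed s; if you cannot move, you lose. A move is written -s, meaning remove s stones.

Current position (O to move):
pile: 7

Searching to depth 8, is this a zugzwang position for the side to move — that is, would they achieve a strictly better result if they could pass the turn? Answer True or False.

zugzwang(7, O) = False

ply 1, O at 7 | -1=+1→6*; -2=-1→5; -5=-1→2
ply 2, X at 6 | -1=-1→5*; -2=-1→4; -5=-1→1
ply 3, O at 5 | -1=-1→4; -2=+1→3*; -5=+1→0
ply 4, X at 3 | -1=-1→2*; -2=-1→1
ply 5, O at 2 | -1=-1→1; -2=+1→0*
ply 6: 0 is terminal -1 (X); from 7 depth 8
suppose O passes — search the same position with X to move:
pass> ply 1, X at 7 | -1=+1→6*; -2=-1→5; -5=-1→2
pass> ply 2, O at 6 | -1=-1→5*; -2=-1→4; -5=-1→1
pass> ply 3, X at 5 | -1=-1→4; -2=+1→3*; -5=+1→0
pass> ply 4, O at 3 | -1=-1→2*; -2=-1→1
pass> ply 5, X at 2 | -1=-1→1; -2=+1→0*
pass> ply 6: 0 is terminal -1 (O); from 7 depth 8
for O: play +1, pass -1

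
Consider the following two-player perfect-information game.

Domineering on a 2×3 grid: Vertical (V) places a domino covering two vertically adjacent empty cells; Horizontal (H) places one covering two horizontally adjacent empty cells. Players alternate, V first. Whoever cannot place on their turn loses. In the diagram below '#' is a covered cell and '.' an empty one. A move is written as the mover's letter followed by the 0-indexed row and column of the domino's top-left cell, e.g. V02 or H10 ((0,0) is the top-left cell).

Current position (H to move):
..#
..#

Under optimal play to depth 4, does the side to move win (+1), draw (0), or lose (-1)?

p1 H@[..#/..#]: H00[###/..#]+1* H10[..#/###]+1
p2 V@[###/..#] terminal -1; root [..#/..#] d4

value(..#/..#, H) = +1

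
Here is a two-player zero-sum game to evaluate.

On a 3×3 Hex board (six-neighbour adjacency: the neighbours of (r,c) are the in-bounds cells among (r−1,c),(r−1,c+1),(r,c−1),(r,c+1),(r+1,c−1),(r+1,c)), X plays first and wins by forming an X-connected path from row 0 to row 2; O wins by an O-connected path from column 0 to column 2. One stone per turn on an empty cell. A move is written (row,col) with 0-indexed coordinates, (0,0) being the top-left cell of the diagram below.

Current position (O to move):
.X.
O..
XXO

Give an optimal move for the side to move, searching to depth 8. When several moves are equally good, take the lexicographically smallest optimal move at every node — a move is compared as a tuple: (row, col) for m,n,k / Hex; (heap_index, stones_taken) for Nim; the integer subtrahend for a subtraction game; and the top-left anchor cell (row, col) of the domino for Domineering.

[.X./O../XXO] O move#1: (0,0):-1/OX./O../XXO, (0,2):-1/.XO/O../XXO, (1,1):+1/.X./OO./XXO*, (1,2):-1/.X./O.O/XXO
[.X./OO./XXO] X move#2: (0,0):-1/XX./OO./XXO*, (0,2):-1/.XX/OO./XXO, (1,2):-1/.X./OOX/XXO
[XX./OO./XXO] O move#3: (0,2):+1/XXO/OO./XXO*, (1,2):+1/XX./OOO/XXO
[XXO/OO./XXO] end (terminal -1, X#4); searched .X./O../XXO to 8

O's best at [.X./O../XXO]: (1,1)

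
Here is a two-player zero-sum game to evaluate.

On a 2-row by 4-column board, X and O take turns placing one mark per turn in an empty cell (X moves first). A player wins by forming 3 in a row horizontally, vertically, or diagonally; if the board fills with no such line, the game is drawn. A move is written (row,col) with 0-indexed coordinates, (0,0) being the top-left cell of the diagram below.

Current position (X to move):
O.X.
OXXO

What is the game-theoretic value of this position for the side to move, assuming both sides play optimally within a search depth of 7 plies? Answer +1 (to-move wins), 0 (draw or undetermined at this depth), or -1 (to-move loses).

value(O.X./OXXO, X) = 0

[O.X./OXXO] X move#1: (0,1):+0/OXX./OXXO*, (0,3):+0/O.XX/OXXO
[OXX./OXXO] O move#2: (0,3):+0/OXXO/OXXO*
[OXXO/OXXO] end (terminal +0, X#3); searched O.X./OXXO to 7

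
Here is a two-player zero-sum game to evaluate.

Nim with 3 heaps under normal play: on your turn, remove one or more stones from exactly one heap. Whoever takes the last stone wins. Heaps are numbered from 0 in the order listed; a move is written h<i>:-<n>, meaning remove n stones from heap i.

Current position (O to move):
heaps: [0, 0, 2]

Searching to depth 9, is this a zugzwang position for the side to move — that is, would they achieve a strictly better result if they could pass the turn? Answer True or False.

ply 1, O at (0,0,2) | h2:-1=-1→(0,0,1); h2:-2=+1→(0,0,0)*
ply 2: (0,0,0) is terminal -1 (X); from (0,0,2) depth 9
pass branch (X moves first from the same position):
  | ply 1, X at (0,0,2) | h2:-1=-1→(0,0,1); h2:-2=+1→(0,0,0)*
  | ply 2: (0,0,0) is terminal -1 (O); from (0,0,2) depth 9
O moving scores +1; O passing scores -1

zugzwang((0,0,2), O) = False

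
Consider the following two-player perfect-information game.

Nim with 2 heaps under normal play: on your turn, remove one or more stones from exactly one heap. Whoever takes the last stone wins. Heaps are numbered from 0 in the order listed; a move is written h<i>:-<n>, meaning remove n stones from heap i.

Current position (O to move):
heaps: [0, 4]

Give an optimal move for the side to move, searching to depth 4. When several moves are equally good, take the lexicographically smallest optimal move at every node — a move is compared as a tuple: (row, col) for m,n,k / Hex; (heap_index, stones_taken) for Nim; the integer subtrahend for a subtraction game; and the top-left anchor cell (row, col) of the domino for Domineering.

ply 1, O at (0,4) | h1:-1=-1→(0,3); h1:-2=-1→(0,2); h1:-3=-1→(0,1); h1:-4=+1→(0,0)*
ply 2: (0,0) is terminal -1 (X); from (0,4) depth 4

O's best at [(0,4)]: h1:-4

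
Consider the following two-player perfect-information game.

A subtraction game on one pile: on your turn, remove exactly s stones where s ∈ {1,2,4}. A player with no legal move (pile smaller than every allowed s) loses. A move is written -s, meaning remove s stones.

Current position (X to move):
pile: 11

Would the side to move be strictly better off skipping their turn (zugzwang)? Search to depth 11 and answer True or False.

zugzwang(11, X) = False

[11] X move#1: -1:-1/10, -2:+1/9*, -4:-1/7
[9] O move#2: -1:-1/8*, -2:-1/7, -4:-1/5
[8] X move#3: -1:-1/7, -2:+1/6*, -4:-1/4
[6] O move#4: -1:-1/5*, -2:-1/4, -4:-1/2
[5] X move#5: -1:-1/4, -2:+1/3*, -4:-1/1
[3] O move#6: -1:-1/2*, -2:-1/1
[2] X move#7: -1:-1/1, -2:+1/0*
[0] end (terminal -1, O#8); searched 11 to 11
suppose X passes — search the same position with O to move:
pass> [11] O move#1: -1:-1/10, -2:+1/9*, -4:-1/7
pass> [9] X move#2: -1:-1/8*, -2:-1/7, -4:-1/5
pass> [8] O move#3: -1:-1/7, -2:+1/6*, -4:-1/4
pass> [6] X move#4: -1:-1/5*, -2:-1/4, -4:-1/2
pass> [5] O move#5: -1:-1/4, -2:+1/3*, -4:-1/1
pass> [3] X move#6: -1:-1/2*, -2:-1/1
pass> [2] O move#7: -1:-1/1, -2:+1/0*
pass> [0] end (terminal -1, X#8); searched 11 to 11
for X: play +1, pass -1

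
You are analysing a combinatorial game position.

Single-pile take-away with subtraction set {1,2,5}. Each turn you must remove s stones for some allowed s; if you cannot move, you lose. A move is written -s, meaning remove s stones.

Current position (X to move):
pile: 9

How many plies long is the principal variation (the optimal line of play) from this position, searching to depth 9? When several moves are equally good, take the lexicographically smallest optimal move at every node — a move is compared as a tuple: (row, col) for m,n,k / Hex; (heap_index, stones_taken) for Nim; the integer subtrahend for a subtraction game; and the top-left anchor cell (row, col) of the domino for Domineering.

PV length from [9]: 6 plies

ply 1, X at 9 | -1=-1→8*; -2=-1→7; -5=-1→4
ply 2, O at 8 | -1=-1→7; -2=+1→6*; -5=+1→3
ply 3, X at 6 | -1=-1→5*; -2=-1→4; -5=-1→1
ply 4, O at 5 | -1=-1→4; -2=+1→3*; -5=+1→0
ply 5, X at 3 | -1=-1→2*; -2=-1→1
ply 6, O at 2 | -1=-1→1; -2=+1→0*
ply 7: 0 is terminal -1 (X); from 9 depth 9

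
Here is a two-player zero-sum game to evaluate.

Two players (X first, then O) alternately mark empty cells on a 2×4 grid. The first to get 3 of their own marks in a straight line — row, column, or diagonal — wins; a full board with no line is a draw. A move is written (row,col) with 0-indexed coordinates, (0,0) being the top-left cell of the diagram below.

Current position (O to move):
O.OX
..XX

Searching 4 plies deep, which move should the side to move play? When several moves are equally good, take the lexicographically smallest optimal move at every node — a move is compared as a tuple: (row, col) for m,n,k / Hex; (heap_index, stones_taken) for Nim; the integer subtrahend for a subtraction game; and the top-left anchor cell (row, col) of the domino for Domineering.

[O.OX/..XX] O move#1: (0,1):+1/OOOX/..XX*, (1,0):-1/O.OX/O.XX, (1,1):+0/O.OX/.OXX
[OOOX/..XX] end (terminal -1, X#2); searched O.OX/..XX to 4

O's best at [O.OX/..XX]: (0,1)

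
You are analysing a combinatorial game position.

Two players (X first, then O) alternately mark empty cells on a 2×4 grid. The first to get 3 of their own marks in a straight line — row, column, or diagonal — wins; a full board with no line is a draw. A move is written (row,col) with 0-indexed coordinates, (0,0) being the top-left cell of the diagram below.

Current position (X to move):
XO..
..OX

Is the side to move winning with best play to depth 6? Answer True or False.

ply 1, X at XO../..OX | (0,2)=+0→XOX./..OX*; (0,3)=+0→XO.X/..OX; (1,0)=+0→XO../X.OX; (1,1)=+0→XO../.XOX
ply 2, O at XOX./..OX | (0,3)=+0→XOXO/..OX*; (1,0)=+0→XOX./O.OX; (1,1)=+0→XOX./.OOX
ply 3, X at XOXO/..OX | (1,0)=+0→XOXO/X.OX*; (1,1)=+0→XOXO/.XOX
ply 4, O at XOXO/X.OX | (1,1)=+0→XOXO/XOOX*
ply 5: XOXO/XOOX is terminal +0 (X); from XO../..OX depth 6

X winning at [XO../..OX]: False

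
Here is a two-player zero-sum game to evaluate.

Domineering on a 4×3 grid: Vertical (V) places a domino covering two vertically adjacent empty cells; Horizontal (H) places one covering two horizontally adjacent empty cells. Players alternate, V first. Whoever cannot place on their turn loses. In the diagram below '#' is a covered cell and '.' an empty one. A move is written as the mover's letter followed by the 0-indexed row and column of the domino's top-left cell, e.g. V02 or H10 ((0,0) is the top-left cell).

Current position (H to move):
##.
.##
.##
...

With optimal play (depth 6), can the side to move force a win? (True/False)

ply 1, H at ##./.##/.##/... | H30=-1→##./.##/.##/##.*; H31=-1→##./.##/.##/.##
ply 2, V at ##./.##/.##/##. | V10=+1→##./###/###/##.*
ply 3: ##./###/###/##. is terminal -1 (H); from ##./.##/.##/... depth 6

H winning at [##./.##/.##/...]: False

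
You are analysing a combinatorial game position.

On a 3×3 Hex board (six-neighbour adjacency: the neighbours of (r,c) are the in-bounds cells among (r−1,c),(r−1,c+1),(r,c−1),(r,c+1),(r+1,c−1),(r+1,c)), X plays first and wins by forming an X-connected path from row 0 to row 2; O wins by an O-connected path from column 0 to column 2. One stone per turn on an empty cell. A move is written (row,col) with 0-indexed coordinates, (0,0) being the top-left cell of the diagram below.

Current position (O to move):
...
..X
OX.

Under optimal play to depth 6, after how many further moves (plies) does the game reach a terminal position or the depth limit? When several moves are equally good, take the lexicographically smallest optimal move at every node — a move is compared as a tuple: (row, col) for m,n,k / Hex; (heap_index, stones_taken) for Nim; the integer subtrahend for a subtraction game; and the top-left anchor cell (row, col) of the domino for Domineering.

PV length from [.../..X/OX.]: 5 plies

p1 O@[.../..X/OX.]: (0,0)[O../..X/OX.]-1 (0,1)[.O./..X/OX.]-1 (0,2)[..O/..X/OX.]+1* (1,0)[.../O.X/OX.]-1 (1,1)[.../.OX/OX.]-1 (2,2)[.../..X/OXO]-1
p2 X@[..O/..X/OX.]: (0,0)[X.O/..X/OX.]-1* (0,1)[.XO/..X/OX.]-1 (1,0)[..O/X.X/OX.]-1 (1,1)[..O/.XX/OX.]-1 (2,2)[..O/..X/OXX]-1
p3 O@[X.O/..X/OX.]: (0,1)[XOO/..X/OX.]+1* (1,0)[X.O/O.X/OX.]+1 (1,1)[X.O/.OX/OX.]+1 (2,2)[X.O/..X/OXO]-1
p4 X@[XOO/..X/OX.]: (1,0)[XOO/X.X/OX.]-1* (1,1)[XOO/.XX/OX.]-1 (2,2)[XOO/..X/OXX]-1
p5 O@[XOO/X.X/OX.]: (1,1)[XOO/XOX/OX.]+1* (2,2)[XOO/X.X/OXO]-1
p6 X@[XOO/XOX/OX.] terminal -1; root [.../..X/OX.] d6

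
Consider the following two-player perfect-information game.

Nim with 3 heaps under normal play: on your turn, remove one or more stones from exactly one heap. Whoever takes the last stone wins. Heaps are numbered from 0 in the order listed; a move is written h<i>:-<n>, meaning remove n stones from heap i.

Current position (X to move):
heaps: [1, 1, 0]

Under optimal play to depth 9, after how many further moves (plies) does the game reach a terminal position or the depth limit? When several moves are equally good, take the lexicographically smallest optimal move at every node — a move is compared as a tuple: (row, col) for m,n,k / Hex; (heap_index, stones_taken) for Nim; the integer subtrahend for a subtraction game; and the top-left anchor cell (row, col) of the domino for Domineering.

PV length from [(1,1,0)]: 2 plies

ply 1, X at (1,1,0) | h0:-1=-1→(0,1,0)*; h1:-1=-1→(1,0,0)
ply 2, O at (0,1,0) | h1:-1=+1→(0,0,0)*
ply 3: (0,0,0) is terminal -1 (X); from (1,1,0) depth 9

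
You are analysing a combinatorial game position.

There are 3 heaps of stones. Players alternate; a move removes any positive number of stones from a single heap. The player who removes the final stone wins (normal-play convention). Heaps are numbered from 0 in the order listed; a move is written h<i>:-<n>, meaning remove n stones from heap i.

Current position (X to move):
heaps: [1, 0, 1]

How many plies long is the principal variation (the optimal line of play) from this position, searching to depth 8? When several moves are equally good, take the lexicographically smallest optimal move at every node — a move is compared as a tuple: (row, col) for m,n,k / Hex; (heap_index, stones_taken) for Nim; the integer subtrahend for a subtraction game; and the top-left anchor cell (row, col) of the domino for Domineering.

p1 X@[(1,0,1)]: h0:-1[(0,0,1)]-1* h2:-1[(1,0,0)]-1
p2 O@[(0,0,1)]: h2:-1[(0,0,0)]+1*
p3 X@[(0,0,0)] terminal -1; root [(1,0,1)] d8

PV length from [(1,0,1)]: 2 plies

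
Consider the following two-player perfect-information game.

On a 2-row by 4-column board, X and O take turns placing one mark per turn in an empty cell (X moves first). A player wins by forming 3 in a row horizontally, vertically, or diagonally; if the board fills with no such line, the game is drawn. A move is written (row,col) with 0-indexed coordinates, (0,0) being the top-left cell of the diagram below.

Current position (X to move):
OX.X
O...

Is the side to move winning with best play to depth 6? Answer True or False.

X winning at [OX.X/O...]: True

[OX.X/O...] X move#1: (0,2):+1/OXXX/O...*, (1,1):+0/OX.X/OX.., (1,2):+0/OX.X/O.X., (1,3):+0/OX.X/O..X
[OXXX/O...] end (terminal -1, O#2); searched OX.X/O... to 6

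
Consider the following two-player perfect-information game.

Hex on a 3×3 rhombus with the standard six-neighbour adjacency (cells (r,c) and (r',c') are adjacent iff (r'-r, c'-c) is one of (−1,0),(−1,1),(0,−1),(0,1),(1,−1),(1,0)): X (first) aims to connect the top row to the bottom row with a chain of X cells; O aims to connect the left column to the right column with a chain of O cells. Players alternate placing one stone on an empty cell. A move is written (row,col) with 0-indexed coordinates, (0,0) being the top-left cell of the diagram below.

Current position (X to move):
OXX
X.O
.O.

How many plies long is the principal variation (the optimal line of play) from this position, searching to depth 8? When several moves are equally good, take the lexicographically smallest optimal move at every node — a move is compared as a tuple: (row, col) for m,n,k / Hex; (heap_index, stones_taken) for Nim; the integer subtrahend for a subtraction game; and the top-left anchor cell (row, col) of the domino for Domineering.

PV length from [OXX/X.O/.O.]: 1 ply

[OXX/X.O/.O.] X move#1: (1,1):-1/OXX/XXO/.O., (2,0):+1/OXX/X.O/XO.*, (2,2):-1/OXX/X.O/.OX
[OXX/X.O/XO.] end (terminal -1, O#2); searched OXX/X.O/.O. to 8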